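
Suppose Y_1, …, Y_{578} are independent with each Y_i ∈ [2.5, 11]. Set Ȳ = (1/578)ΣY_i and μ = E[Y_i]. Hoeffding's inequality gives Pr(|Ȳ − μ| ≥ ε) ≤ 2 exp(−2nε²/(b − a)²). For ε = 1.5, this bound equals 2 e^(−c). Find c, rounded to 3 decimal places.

c = 2nε²/(b − a)² = 2·578·1.5² / 8.5² = 36.0000.

36.000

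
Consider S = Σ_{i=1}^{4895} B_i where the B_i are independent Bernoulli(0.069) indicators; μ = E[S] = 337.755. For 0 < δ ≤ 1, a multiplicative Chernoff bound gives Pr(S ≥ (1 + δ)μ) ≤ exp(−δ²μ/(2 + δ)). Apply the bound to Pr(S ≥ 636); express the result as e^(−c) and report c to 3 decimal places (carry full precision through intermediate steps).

Write 636 = (1 + δ)μ, so δ = 636/337.755 − 1 = 0.8830217…
Then the exponent is δ²μ/(2 + δ) = (636 − μ)² / (μ·(2 + δ)) = 91.347495.

91.347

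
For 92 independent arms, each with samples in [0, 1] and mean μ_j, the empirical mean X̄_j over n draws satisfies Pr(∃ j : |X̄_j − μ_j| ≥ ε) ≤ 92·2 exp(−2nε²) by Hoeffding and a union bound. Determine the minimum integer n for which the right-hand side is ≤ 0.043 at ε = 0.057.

Need 2·92·exp(−2nε²) ≤ 0.043, i.e. exp(−2nε²) ≤ 0.043/184.
So 2nε² ≥ ln(184/0.043) = 8.361491.
Hence n ≥ 8.361491/(2·0.057²) = 1286.779.
The smallest integer n is 1287.

1287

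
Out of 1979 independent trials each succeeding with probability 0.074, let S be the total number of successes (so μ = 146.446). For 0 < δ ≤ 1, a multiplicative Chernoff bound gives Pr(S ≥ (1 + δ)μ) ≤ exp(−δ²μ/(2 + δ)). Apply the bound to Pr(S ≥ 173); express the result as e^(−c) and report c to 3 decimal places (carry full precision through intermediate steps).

Write 173 = (1 + δ)μ, so δ = 173/146.446 − 1 = 0.1813228…
Then the exponent is δ²μ/(2 + δ) = (173 − μ)² / (μ·(2 + δ)) = 2.207306.

2.207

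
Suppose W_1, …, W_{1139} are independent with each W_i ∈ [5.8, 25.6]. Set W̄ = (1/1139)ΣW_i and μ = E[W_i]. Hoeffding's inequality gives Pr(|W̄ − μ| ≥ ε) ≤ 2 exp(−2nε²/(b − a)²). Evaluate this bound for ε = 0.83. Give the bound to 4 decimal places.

Exponent: 2nε²/(b − a)² = 2·1139·0.83² / 19.8² = 4.00294.
Bound = 2·exp(−4.00294) = 0.03652.

0.0365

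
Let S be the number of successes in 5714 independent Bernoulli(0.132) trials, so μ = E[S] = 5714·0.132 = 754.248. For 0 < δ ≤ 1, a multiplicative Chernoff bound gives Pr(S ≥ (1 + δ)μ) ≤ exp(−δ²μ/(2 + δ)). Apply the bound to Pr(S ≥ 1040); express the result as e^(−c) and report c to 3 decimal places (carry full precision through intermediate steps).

Write 1040 = (1 + δ)μ, so δ = 1040/754.248 − 1 = 0.3788568…
Then the exponent is δ²μ/(2 + δ) = (1040 − μ)² / (μ·(2 + δ)) = 45.508874.

45.509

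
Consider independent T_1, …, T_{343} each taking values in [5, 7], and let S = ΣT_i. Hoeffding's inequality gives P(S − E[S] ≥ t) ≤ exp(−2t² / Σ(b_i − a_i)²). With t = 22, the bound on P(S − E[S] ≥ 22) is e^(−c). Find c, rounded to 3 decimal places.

0.706

Σ(b_i − a_i)² = 343·(2)² = 1372.
c = 2t²/1372 = 2·22²/1372 = 0.7055.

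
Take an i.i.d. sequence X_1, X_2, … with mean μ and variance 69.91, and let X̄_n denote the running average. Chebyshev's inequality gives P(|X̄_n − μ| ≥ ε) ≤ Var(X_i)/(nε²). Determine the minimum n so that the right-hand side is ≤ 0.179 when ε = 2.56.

60

Require 69.91/(n·2.56²) ≤ 0.179, i.e. n ≥ 69.91/(0.179·2.56²) = 59.595.
The smallest integer n is 60.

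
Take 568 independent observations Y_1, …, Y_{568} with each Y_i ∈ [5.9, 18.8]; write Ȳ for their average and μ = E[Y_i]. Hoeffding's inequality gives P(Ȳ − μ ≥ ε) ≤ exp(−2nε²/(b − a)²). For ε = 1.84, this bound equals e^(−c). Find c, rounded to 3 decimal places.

c = 2nε²/(b − a)² = 2·568·1.84² / 12.9² = 23.1118.

23.112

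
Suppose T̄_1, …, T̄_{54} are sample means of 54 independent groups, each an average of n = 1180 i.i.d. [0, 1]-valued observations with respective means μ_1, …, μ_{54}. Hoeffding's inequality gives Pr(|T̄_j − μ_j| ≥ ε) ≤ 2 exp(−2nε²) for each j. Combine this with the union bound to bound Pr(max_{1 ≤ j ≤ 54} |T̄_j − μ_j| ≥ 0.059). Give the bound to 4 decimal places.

Per-experiment Hoeffding bound: 2·exp(−2·1180·0.059²) = 2·exp(−8.21516) = 0.00054104.
Union bound over 54 events: 54·0.00054104 = 0.02922.

0.0292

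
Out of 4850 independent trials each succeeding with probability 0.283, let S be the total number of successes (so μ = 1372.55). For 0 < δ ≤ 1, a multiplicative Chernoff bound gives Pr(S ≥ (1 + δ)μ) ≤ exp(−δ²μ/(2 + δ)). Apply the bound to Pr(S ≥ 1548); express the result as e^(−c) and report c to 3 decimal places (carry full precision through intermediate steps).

10.540

Write 1548 = (1 + δ)μ, so δ = 1548/1372.55 − 1 = 0.1278278…
Then the exponent is δ²μ/(2 + δ) = (1548 − μ)² / (μ·(2 + δ)) = 10.540036.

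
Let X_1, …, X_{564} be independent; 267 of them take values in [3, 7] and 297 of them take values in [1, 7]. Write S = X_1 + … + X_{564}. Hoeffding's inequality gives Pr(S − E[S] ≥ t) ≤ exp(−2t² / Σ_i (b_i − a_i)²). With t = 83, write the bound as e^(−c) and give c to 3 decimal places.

0.921

Σ(b_i − a_i)² = 267·4² + 297·6² = 14964.
c = 2t² / 14964 = 2·83² / 14964 = 0.9207.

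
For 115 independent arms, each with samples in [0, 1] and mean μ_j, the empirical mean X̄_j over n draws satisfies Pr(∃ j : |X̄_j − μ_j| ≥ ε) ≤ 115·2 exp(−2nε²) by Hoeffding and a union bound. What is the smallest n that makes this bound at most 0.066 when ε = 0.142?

Need 2·115·exp(−2nε²) ≤ 0.066, i.e. exp(−2nε²) ≤ 0.066/230.
So 2nε² ≥ ln(230/0.066) = 8.156180.
Hence n ≥ 8.156180/(2·0.142²) = 202.246.
The smallest integer n is 203.

203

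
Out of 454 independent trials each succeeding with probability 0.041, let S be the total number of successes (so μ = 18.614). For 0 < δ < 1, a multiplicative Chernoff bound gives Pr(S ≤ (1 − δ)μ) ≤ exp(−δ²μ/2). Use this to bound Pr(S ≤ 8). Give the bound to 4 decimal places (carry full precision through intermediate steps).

Write 8 = (1 − δ)μ, so δ = 1 − 8/18.614 = 0.570216…
Then the exponent is δ²μ/2 = (μ − 8)²/(2μ) = 3.026136.
Bound = exp(−3.026136) = 0.04850.

0.0485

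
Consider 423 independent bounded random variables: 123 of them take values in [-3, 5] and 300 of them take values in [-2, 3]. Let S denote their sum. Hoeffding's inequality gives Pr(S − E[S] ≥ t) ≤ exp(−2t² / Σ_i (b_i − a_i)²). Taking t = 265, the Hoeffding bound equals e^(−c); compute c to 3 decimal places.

Σ(b_i − a_i)² = 123·8² + 300·5² = 15372.
c = 2t² / 15372 = 2·265² / 15372 = 9.1367.

9.137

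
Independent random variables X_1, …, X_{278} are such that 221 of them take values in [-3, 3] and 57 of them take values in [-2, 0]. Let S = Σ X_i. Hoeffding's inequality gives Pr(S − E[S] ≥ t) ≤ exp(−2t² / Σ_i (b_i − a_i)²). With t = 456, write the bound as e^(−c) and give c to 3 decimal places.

Σ(b_i − a_i)² = 221·6² + 57·2² = 8184.
c = 2t² / 8184 = 2·456² / 8184 = 50.8152.

50.815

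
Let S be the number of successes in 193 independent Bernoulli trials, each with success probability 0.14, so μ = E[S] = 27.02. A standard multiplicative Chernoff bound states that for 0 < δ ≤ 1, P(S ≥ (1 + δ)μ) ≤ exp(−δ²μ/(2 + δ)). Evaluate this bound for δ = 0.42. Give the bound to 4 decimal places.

0.1395

Exponent = δ²μ/(2 + δ) = 0.42²·27.02/2.42 = 1.9696.
Bound = exp(−1.9696) = 0.13952.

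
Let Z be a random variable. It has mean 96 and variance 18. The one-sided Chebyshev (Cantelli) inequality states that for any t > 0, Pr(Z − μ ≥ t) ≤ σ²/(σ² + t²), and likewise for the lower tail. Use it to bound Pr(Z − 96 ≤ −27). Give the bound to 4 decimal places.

Here σ² = 18 and t = 27, so σ² + t² = 747.
Cantelli's bound: 18/747 = 0.0241.

0.0241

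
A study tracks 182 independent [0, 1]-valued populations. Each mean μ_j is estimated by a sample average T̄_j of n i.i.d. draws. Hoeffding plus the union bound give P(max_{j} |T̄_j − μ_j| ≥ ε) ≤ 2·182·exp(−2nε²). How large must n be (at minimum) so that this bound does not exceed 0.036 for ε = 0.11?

Need 2·182·exp(−2nε²) ≤ 0.036, i.e. exp(−2nε²) ≤ 0.036/364.
So 2nε² ≥ ln(364/0.036) = 9.221390.
Hence n ≥ 9.221390/(2·0.11²) = 381.049.
The smallest integer n is 382.

382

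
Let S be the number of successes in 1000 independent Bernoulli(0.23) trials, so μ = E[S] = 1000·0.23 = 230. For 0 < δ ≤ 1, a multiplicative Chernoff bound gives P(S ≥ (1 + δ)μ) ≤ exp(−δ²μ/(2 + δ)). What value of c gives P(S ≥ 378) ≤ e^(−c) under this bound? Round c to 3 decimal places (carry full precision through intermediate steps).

Write 378 = (1 + δ)μ, so δ = 378/230 − 1 = 0.6434783…
Then the exponent is δ²μ/(2 + δ) = (378 − μ)² / (μ·(2 + δ)) = 36.026316.

36.026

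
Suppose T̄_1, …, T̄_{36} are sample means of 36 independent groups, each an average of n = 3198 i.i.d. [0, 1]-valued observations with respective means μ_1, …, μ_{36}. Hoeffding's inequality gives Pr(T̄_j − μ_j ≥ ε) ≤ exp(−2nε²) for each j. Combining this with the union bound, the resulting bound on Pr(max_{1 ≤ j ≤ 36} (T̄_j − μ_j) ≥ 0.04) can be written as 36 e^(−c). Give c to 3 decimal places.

Union bound over the 36 events: Pr(max_{1 ≤ j ≤ 36} (T̄_j − μ_j) ≥ 0.04) ≤ 36·exp(−2nε²) = 36 exp(−2·3198·0.04²).
So c = 2·3198·0.04² = 10.2336.

10.234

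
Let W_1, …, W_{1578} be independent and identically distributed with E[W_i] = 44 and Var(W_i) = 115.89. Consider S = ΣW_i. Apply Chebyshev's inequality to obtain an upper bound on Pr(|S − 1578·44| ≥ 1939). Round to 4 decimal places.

Var(S) = n·Var(W_i) = 1578·115.89 = 182874.42.
Chebyshev: Pr(|S − 1578·44| ≥ 1939) ≤ Var(S)/1939² = 182874.42/3759721 = 0.0486.

0.0486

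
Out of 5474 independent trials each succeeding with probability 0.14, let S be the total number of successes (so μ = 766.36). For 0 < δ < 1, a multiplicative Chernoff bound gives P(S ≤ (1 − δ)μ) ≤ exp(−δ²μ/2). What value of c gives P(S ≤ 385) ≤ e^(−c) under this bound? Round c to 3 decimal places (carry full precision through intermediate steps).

94.887

Write 385 = (1 − δ)μ, so δ = 1 − 385/766.36 = 0.4976251…
Then the exponent is δ²μ/2 = (μ − 385)²/(2μ) = 94.887161.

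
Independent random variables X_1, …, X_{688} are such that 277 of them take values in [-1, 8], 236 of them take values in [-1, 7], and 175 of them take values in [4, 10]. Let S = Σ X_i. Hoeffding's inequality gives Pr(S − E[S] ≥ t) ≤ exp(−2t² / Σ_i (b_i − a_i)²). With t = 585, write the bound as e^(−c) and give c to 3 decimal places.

15.612

Σ(b_i − a_i)² = 277·9² + 236·8² + 175·6² = 43841.
c = 2t² / 43841 = 2·585² / 43841 = 15.6121.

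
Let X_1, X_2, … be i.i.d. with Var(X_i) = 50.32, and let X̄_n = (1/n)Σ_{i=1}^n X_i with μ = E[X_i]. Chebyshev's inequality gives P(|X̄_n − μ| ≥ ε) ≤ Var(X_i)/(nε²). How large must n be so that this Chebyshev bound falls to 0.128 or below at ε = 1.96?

Require 50.32/(n·1.96²) ≤ 0.128, i.e. n ≥ 50.32/(0.128·1.96²) = 102.334.
The smallest integer n is 103.

103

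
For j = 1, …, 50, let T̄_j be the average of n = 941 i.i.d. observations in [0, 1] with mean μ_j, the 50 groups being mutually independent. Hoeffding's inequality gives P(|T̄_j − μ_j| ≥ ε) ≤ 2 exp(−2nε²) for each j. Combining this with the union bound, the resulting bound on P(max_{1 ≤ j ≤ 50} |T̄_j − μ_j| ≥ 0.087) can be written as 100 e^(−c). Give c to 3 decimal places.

Union bound over the 50 events: P(max_{1 ≤ j ≤ 50} |T̄_j − μ_j| ≥ 0.087) ≤ 50·2·exp(−2nε²) = 100 exp(−2·941·0.087²).
So c = 2·941·0.087² = 14.2449.

14.245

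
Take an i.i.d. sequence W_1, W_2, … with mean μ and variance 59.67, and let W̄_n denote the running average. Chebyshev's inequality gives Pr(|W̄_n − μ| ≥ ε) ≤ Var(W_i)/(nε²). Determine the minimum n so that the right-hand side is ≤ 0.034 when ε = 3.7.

129

Require 59.67/(n·3.7²) ≤ 0.034, i.e. n ≥ 59.67/(0.034·3.7²) = 128.196.
The smallest integer n is 129.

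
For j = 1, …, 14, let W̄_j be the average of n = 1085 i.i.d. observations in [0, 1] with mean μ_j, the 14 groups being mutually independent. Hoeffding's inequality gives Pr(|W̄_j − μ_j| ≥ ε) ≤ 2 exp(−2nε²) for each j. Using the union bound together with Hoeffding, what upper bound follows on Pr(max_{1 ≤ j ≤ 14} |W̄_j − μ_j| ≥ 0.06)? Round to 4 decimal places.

0.0113

Per-experiment Hoeffding bound: 2·exp(−2·1085·0.06²) = 2·exp(−7.81200) = 0.0008097.
Union bound over 14 events: 14·0.0008097 = 0.01134.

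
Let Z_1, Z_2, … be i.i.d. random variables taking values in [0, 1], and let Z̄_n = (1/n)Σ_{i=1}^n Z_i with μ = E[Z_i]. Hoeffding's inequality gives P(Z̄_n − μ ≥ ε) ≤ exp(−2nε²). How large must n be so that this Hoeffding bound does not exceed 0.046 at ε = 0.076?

267

Require exp(−2nε²) ≤ 0.046, i.e. 2nε² ≥ ln(1/0.046) = 3.079114.
So n ≥ 3.079114 / (2·0.076²) = 266.544.
The smallest integer n is 267.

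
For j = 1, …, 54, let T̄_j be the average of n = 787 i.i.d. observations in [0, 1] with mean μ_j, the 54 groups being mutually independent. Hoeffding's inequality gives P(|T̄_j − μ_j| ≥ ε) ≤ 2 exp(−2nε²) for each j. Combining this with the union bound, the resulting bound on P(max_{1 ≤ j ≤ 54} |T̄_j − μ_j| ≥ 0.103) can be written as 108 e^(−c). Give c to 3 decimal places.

16.699

Union bound over the 54 events: P(max_{1 ≤ j ≤ 54} |T̄_j − μ_j| ≥ 0.103) ≤ 54·2·exp(−2nε²) = 108 exp(−2·787·0.103²).
So c = 2·787·0.103² = 16.6986.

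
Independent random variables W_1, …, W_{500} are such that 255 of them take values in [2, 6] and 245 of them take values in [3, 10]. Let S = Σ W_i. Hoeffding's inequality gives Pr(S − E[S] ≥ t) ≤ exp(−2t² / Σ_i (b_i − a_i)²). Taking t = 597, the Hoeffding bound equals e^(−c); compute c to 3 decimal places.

44.316

Σ(b_i − a_i)² = 255·4² + 245·7² = 16085.
c = 2t² / 16085 = 2·597² / 16085 = 44.3157.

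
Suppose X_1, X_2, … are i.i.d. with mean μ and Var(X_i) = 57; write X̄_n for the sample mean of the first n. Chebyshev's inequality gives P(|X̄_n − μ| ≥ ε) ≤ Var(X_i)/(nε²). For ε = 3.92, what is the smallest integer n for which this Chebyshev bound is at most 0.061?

Require 57/(n·3.92²) ≤ 0.061, i.e. n ≥ 57/(0.061·3.92²) = 60.810.
The smallest integer n is 61.

61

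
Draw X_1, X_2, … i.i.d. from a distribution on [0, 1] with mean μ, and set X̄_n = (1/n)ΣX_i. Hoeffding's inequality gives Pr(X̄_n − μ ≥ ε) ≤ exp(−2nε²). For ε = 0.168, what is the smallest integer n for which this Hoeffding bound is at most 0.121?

38

Require exp(−2nε²) ≤ 0.121, i.e. 2nε² ≥ ln(1/0.121) = 2.111965.
So n ≥ 2.111965 / (2·0.168²) = 37.414.
The smallest integer n is 38.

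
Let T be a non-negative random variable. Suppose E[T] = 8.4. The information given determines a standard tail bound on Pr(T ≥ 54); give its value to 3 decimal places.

0.156

Only the mean of a non-negative variable is known, so Markov's inequality is the applicable tail bound.
Markov's inequality: for a non-negative random variable, Pr(T ≥ a) ≤ E[T]/a.
Here E[T] = 8.4 and a = 54, so the bound is 8.4/54 = 0.1556.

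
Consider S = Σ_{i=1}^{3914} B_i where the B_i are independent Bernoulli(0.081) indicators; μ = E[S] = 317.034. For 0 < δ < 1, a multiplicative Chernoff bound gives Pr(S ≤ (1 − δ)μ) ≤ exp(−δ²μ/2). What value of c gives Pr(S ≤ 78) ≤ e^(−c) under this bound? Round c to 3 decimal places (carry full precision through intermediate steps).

Write 78 = (1 − δ)μ, so δ = 1 − 78/317.034 = 0.7539696…
Then the exponent is δ²μ/2 = (μ − 78)²/(2μ) = 90.112185.

90.112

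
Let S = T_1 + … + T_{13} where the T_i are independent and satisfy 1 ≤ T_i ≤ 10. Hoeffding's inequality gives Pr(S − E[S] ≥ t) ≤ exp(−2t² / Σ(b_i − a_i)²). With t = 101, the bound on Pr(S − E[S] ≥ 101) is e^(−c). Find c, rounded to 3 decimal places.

Σ(b_i − a_i)² = 13·(9)² = 1053.
c = 2t²/1053 = 2·101²/1053 = 19.3751.

19.375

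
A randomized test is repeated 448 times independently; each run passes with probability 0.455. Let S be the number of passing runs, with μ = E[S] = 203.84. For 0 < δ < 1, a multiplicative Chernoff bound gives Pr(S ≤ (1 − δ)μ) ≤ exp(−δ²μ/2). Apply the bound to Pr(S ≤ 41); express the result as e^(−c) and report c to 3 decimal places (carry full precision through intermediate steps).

65.043

Write 41 = (1 − δ)μ, so δ = 1 − 41/203.84 = 0.7988619…
Then the exponent is δ²μ/2 = (μ − 41)²/(2μ) = 65.043332.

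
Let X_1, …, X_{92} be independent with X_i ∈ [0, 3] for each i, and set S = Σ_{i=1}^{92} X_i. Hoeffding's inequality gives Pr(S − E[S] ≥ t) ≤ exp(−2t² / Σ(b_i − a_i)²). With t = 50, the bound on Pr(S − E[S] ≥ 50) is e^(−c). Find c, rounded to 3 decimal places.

6.039

Σ(b_i − a_i)² = 92·(3)² = 828.
c = 2t²/828 = 2·50²/828 = 6.0386.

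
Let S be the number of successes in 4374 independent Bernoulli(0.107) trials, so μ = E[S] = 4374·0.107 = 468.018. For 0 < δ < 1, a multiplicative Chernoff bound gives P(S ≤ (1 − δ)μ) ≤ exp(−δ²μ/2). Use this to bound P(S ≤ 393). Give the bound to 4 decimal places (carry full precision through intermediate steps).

Write 393 = (1 − δ)μ, so δ = 1 − 393/468.018 = 0.1602887…
Then the exponent is δ²μ/2 = (μ − 393)²/(2μ) = 6.012269.
Bound = exp(−6.012269) = 0.00245.

0.0024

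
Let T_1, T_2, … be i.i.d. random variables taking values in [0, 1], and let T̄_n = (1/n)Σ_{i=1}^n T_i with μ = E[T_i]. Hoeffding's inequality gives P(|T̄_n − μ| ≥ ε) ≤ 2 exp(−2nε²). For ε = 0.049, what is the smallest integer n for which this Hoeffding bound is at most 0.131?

568

Require 2·exp(−2nε²) ≤ 0.131, i.e. 2nε² ≥ ln(2/0.131) = 2.725705.
So n ≥ 2.725705 / (2·0.049²) = 567.619.
The smallest integer n is 568.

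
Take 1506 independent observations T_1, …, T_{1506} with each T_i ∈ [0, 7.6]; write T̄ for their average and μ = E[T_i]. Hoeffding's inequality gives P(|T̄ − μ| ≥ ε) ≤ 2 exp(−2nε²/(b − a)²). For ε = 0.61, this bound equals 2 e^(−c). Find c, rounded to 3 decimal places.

c = 2nε²/(b − a)² = 2·1506·0.61² / 7.6² = 19.4038.

19.404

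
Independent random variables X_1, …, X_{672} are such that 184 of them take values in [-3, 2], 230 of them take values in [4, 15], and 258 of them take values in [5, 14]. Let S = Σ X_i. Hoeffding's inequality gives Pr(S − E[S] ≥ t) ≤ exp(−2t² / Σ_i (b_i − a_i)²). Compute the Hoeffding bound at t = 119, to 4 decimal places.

0.5880

Σ(b_i − a_i)² = 184·5² + 230·11² + 258·9² = 53328.
Exponent = 2·119² / 53328 = 0.53109.
Bound = exp(−0.53109) = 0.58796.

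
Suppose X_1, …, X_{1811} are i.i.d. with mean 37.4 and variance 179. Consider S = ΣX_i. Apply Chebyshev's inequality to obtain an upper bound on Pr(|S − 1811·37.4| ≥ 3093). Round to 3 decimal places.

Var(S) = n·Var(X_i) = 1811·179 = 324169.
Chebyshev: Pr(|S − 1811·37.4| ≥ 3093) ≤ Var(S)/3093² = 324169/9566649 = 0.0339.

0.034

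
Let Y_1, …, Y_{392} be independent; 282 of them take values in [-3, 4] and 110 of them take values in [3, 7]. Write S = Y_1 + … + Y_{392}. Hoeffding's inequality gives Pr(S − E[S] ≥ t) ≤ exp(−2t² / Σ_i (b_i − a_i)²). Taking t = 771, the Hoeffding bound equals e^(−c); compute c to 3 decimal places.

Σ(b_i − a_i)² = 282·7² + 110·4² = 15578.
c = 2t² / 15578 = 2·771² / 15578 = 76.3180.

76.318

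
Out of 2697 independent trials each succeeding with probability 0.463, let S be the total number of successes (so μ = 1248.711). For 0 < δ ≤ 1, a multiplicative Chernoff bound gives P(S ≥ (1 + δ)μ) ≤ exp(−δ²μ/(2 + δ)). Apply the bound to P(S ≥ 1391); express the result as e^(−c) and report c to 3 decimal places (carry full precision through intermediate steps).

7.670

Write 1391 = (1 + δ)μ, so δ = 1391/1248.711 − 1 = 0.1139487…
Then the exponent is δ²μ/(2 + δ) = (1391 − μ)² / (μ·(2 + δ)) = 7.669839.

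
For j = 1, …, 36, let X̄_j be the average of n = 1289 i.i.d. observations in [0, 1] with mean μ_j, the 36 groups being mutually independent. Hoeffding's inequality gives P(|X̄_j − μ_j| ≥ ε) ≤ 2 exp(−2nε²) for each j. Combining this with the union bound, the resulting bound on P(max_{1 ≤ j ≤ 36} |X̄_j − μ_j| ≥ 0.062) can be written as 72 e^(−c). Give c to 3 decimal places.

9.910

Union bound over the 36 events: P(max_{1 ≤ j ≤ 36} |X̄_j − μ_j| ≥ 0.062) ≤ 36·2·exp(−2nε²) = 72 exp(−2·1289·0.062²).
So c = 2·1289·0.062² = 9.9098.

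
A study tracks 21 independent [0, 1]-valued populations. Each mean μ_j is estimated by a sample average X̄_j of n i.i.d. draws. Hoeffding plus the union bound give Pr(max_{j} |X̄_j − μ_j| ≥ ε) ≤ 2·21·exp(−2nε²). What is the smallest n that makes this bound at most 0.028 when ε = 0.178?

116

Need 2·21·exp(−2nε²) ≤ 0.028, i.e. exp(−2nε²) ≤ 0.028/42.
So 2nε² ≥ ln(42/0.028) = 7.313220.
Hence n ≥ 7.313220/(2·0.178²) = 115.409.
The smallest integer n is 116.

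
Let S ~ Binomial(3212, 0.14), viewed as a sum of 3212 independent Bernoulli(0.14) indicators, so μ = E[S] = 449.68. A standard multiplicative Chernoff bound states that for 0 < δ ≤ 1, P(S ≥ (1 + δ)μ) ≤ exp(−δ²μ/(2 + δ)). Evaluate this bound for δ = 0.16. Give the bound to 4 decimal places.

Exponent = δ²μ/(2 + δ) = 0.16²·449.68/2.16 = 5.3295.
Bound = exp(−5.3295) = 0.00485.

0.0048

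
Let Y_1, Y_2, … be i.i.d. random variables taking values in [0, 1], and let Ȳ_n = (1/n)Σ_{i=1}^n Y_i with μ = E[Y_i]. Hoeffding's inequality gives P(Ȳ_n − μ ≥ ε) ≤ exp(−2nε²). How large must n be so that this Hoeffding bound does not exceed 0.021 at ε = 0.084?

Require exp(−2nε²) ≤ 0.021, i.e. 2nε² ≥ ln(1/0.021) = 3.863233.
So n ≥ 3.863233 / (2·0.084²) = 273.755.
The smallest integer n is 274.

274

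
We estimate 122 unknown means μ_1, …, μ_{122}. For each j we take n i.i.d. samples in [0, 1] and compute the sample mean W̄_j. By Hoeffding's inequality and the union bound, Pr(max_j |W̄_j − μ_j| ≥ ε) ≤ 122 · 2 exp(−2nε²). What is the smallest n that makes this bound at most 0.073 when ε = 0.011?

Need 2·122·exp(−2nε²) ≤ 0.073, i.e. exp(−2nε²) ≤ 0.073/244.
So 2nε² ≥ ln(244/0.073) = 8.114464.
Hence n ≥ 8.114464/(2·0.011²) = 33530.843.
The smallest integer n is 33531.

33531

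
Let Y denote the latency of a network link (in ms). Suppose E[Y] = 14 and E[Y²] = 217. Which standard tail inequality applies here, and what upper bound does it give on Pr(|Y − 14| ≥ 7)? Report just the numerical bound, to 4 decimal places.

The first two moments determine the variance, so Chebyshev's inequality is the sharpest standard bound available.
Var(Y) = E[Y²] − (E[Y])² = 217 − 196 = 21.
Chebyshev's inequality: Pr(|Y − μ| ≥ t) ≤ Var(Y)/t² = 21/49 = 0.4286.

0.4286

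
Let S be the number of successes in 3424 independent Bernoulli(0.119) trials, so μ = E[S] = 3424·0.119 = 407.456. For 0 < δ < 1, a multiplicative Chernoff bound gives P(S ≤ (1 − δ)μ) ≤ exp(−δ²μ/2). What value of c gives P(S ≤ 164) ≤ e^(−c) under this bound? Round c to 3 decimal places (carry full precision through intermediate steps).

72.733

Write 164 = (1 − δ)μ, so δ = 1 − 164/407.456 = 0.5975026…
Then the exponent is δ²μ/2 = (μ − 164)²/(2μ) = 72.732791.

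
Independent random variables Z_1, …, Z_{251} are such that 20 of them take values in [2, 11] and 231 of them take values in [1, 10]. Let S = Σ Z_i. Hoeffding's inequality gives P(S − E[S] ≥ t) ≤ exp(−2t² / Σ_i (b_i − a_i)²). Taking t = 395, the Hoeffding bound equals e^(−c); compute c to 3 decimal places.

Σ(b_i − a_i)² = 20·9² + 231·9² = 20331.
c = 2t² / 20331 = 2·395² / 20331 = 15.3485.

15.348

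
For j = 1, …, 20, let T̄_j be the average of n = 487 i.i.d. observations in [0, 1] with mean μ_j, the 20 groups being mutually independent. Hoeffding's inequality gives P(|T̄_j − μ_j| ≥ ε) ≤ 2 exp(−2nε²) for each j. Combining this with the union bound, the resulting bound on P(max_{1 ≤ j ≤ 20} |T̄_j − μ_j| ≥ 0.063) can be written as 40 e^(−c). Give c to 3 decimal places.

Union bound over the 20 events: P(max_{1 ≤ j ≤ 20} |T̄_j − μ_j| ≥ 0.063) ≤ 20·2·exp(−2nε²) = 40 exp(−2·487·0.063²).
So c = 2·487·0.063² = 3.8658.

3.866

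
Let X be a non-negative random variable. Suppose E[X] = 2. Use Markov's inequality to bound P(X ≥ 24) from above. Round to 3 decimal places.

0.083

Markov's inequality: for a non-negative random variable, P(X ≥ a) ≤ E[X]/a.
Here E[X] = 2 and a = 24, so the bound is 2/24 = 0.0833.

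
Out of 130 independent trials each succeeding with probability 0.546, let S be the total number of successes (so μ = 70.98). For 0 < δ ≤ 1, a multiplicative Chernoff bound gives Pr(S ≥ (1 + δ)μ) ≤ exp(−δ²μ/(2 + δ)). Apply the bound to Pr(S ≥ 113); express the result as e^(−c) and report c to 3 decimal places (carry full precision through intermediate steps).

9.597

Write 113 = (1 + δ)μ, so δ = 113/70.98 − 1 = 0.5919977…
Then the exponent is δ²μ/(2 + δ) = (113 − μ)² / (μ·(2 + δ)) = 9.597132.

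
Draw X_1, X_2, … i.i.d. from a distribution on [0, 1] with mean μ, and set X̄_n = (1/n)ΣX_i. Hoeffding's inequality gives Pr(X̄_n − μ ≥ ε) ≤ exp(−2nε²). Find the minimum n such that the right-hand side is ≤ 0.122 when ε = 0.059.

Require exp(−2nε²) ≤ 0.122, i.e. 2nε² ≥ ln(1/0.122) = 2.103734.
So n ≥ 2.103734 / (2·0.059²) = 302.174.
The smallest integer n is 303.

303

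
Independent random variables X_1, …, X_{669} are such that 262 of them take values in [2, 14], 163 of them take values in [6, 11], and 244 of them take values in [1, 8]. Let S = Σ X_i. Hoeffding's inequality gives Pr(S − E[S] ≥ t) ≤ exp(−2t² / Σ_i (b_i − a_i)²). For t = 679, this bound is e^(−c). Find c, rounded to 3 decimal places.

Σ(b_i − a_i)² = 262·12² + 163·5² + 244·7² = 53759.
c = 2t² / 53759 = 2·679² / 53759 = 17.1521.

17.152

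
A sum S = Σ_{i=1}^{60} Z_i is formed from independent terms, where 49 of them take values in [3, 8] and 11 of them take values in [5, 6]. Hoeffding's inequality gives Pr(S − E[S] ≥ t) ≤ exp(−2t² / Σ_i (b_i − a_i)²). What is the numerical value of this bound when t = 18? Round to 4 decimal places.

0.5920

Σ(b_i − a_i)² = 49·5² + 11·1² = 1236.
Exponent = 2·18² / 1236 = 0.52427.
Bound = exp(−0.52427) = 0.59199.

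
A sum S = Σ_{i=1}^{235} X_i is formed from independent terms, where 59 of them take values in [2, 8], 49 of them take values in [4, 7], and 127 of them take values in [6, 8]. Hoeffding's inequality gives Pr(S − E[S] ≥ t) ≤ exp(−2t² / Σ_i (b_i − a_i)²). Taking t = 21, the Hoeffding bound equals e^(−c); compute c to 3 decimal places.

Σ(b_i − a_i)² = 59·6² + 49·3² + 127·2² = 3073.
c = 2t² / 3073 = 2·21² / 3073 = 0.2870.

0.287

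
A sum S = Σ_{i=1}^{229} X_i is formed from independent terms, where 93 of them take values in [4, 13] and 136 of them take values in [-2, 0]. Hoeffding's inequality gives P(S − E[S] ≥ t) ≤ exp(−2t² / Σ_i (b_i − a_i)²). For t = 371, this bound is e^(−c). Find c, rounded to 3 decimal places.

Σ(b_i − a_i)² = 93·9² + 136·2² = 8077.
c = 2t² / 8077 = 2·371² / 8077 = 34.0822.

34.082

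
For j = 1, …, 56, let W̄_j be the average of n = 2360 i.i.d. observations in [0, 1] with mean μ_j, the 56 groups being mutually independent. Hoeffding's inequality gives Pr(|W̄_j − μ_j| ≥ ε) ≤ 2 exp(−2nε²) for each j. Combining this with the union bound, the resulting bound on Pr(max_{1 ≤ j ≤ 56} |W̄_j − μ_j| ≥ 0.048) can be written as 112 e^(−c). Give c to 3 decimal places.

10.875

Union bound over the 56 events: Pr(max_{1 ≤ j ≤ 56} |W̄_j − μ_j| ≥ 0.048) ≤ 56·2·exp(−2nε²) = 112 exp(−2·2360·0.048²).
So c = 2·2360·0.048² = 10.8749.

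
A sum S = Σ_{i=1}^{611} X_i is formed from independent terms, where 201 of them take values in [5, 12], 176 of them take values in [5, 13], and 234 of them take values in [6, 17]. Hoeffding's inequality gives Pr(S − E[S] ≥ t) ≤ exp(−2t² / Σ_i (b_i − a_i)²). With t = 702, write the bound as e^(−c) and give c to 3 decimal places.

Σ(b_i − a_i)² = 201·7² + 176·8² + 234·11² = 49427.
c = 2t² / 49427 = 2·702² / 49427 = 19.9407.

19.941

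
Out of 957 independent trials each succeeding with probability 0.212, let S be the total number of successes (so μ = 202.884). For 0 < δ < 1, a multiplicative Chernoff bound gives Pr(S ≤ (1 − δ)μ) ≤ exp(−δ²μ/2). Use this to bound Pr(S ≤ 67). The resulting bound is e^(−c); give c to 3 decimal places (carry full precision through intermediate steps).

45.505

Write 67 = (1 − δ)μ, so δ = 1 − 67/202.884 = 0.669762…
Then the exponent is δ²μ/2 = (μ − 67)²/(2μ) = 45.504972.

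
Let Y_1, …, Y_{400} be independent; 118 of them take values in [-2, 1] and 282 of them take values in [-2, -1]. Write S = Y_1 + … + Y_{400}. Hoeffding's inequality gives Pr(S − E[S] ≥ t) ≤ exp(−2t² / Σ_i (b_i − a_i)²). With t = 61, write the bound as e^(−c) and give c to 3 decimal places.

Σ(b_i − a_i)² = 118·3² + 282·1² = 1344.
c = 2t² / 1344 = 2·61² / 1344 = 5.5372.

5.537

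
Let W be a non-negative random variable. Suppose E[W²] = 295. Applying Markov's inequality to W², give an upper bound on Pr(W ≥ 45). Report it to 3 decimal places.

Since W ≥ 0, the event {W ≥ 45} is the same as {W² ≥ 2025}.
Markov's inequality applied to W² gives Pr(W² ≥ 2025) ≤ E[W²]/2025 = 295/2025 = 0.1457.

0.146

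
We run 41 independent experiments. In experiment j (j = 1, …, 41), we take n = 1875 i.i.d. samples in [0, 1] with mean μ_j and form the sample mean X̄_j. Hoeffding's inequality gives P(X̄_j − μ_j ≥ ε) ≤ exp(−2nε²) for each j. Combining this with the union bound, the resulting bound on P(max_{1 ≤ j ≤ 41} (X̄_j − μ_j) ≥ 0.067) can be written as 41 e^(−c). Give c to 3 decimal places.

16.834

Union bound over the 41 events: P(max_{1 ≤ j ≤ 41} (X̄_j − μ_j) ≥ 0.067) ≤ 41·exp(−2nε²) = 41 exp(−2·1875·0.067²).
So c = 2·1875·0.067² = 16.8337.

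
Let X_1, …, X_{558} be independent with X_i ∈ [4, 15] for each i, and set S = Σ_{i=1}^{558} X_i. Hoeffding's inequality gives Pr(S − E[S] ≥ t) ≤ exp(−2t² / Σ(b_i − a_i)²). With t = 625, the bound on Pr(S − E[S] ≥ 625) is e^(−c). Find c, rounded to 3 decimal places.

Σ(b_i − a_i)² = 558·(11)² = 67518.
c = 2t²/67518 = 2·625²/67518 = 11.5710.

11.571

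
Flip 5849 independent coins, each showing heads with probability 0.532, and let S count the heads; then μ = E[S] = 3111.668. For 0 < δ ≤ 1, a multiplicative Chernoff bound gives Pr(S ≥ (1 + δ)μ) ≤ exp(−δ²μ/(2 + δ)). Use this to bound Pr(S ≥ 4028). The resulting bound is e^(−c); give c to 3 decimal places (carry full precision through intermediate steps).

Write 4028 = (1 + δ)μ, so δ = 4028/3111.668 − 1 = 0.2944826…
Then the exponent is δ²μ/(2 + δ) = (4028 − μ)² / (μ·(2 + δ)) = 117.605515.

117.606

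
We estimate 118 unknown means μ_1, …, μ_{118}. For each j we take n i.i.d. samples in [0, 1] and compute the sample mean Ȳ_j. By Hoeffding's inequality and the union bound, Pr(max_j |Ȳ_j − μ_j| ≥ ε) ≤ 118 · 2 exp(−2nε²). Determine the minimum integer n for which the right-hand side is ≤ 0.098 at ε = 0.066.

894

Need 2·118·exp(−2nε²) ≤ 0.098, i.e. exp(−2nε²) ≤ 0.098/236.
So 2nε² ≥ ln(236/0.098) = 7.786620.
Hence n ≥ 7.786620/(2·0.066²) = 893.781.
The smallest integer n is 894.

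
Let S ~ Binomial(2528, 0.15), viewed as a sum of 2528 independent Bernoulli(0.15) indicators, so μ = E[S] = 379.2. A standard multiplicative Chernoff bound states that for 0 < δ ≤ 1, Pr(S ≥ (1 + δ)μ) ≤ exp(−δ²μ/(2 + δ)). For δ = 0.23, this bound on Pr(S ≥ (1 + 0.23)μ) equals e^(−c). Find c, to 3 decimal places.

c = δ²μ/(2 + δ) = 0.23²·379.2/(2 + 0.23) = 8.9954.

8.995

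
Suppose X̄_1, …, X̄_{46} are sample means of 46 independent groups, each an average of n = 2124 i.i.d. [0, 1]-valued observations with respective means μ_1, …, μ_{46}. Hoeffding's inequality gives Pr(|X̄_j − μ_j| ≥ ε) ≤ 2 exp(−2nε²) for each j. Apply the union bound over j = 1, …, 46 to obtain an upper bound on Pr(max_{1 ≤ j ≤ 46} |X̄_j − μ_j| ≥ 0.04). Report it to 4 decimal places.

Per-experiment Hoeffding bound: 2·exp(−2·2124·0.04²) = 2·exp(−6.79680) = 0.0022347.
Union bound over 46 events: 46·0.0022347 = 0.10280.

0.1028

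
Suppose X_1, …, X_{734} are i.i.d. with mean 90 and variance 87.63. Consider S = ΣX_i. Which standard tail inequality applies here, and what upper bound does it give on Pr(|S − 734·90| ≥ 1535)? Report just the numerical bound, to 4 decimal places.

With mean and variance of each term known, Chebyshev's inequality bounds the deviation of the sum (or sample mean).
Var(S) = n·Var(X_i) = 734·87.63 = 64320.42.
Chebyshev: Pr(|S − 734·90| ≥ 1535) ≤ Var(S)/1535² = 64320.42/2356225 = 0.0273.

0.0273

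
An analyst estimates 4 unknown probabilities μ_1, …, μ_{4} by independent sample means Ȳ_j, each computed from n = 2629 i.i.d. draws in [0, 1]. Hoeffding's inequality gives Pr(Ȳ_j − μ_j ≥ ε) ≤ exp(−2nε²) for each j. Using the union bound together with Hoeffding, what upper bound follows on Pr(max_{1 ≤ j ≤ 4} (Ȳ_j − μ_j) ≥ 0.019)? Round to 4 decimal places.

0.5994

Per-experiment Hoeffding bound: exp(−2·2629·0.019²) = exp(−1.89814) = 0.14985.
Union bound over 4 events: 4·0.14985 = 0.59939.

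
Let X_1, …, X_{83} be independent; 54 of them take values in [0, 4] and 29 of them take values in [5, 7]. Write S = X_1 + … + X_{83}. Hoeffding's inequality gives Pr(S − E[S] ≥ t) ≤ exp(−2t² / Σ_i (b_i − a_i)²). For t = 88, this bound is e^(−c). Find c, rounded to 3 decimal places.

Σ(b_i − a_i)² = 54·4² + 29·2² = 980.
c = 2t² / 980 = 2·88² / 980 = 15.8041.

15.804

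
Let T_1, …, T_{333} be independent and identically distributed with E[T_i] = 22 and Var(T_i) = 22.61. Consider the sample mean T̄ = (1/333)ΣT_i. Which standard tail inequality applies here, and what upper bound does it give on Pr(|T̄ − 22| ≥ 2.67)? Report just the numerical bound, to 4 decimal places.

0.0095

With mean and variance of each term known, Chebyshev's inequality bounds the deviation of the sum (or sample mean).
Var(T̄) = Var(T_i)/n = 22.61/333 = 0.067898.
Chebyshev: Pr(|T̄ − 22| ≥ 2.67) ≤ Var(T̄)/(2.67)² = 22.61/(333·2.67²) = 0.0095.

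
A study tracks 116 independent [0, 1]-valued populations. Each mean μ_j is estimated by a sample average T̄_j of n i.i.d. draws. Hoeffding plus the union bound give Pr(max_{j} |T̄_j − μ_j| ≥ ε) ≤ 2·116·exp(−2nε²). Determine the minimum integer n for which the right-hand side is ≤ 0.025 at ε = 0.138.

240

Need 2·116·exp(−2nε²) ≤ 0.025, i.e. exp(−2nε²) ≤ 0.025/232.
So 2nε² ≥ ln(232/0.025) = 9.135617.
Hence n ≥ 9.135617/(2·0.138²) = 239.856.
The smallest integer n is 240.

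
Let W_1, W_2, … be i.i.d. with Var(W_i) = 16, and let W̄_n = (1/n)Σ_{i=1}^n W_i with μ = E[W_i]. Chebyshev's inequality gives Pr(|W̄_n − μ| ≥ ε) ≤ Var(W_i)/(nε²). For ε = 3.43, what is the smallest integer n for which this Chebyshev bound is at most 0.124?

Require 16/(n·3.43²) ≤ 0.124, i.e. n ≥ 16/(0.124·3.43²) = 10.968.
The smallest integer n is 11.

11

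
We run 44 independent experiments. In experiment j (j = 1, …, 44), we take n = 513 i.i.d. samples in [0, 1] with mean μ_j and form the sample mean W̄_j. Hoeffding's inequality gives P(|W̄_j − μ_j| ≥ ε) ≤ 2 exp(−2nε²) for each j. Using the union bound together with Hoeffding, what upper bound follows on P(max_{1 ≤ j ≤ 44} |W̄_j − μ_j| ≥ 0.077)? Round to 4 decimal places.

0.2007

Per-experiment Hoeffding bound: 2·exp(−2·513·0.077²) = 2·exp(−6.08315) = 0.0045619.
Union bound over 44 events: 44·0.0045619 = 0.20073.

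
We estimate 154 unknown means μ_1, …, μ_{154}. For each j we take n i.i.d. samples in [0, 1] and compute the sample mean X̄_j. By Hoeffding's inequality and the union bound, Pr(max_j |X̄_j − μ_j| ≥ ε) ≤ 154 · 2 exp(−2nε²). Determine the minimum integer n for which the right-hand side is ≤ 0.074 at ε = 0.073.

Need 2·154·exp(−2nε²) ≤ 0.074, i.e. exp(−2nε²) ≤ 0.074/308.
So 2nε² ≥ ln(308/0.074) = 8.333790.
Hence n ≥ 8.333790/(2·0.073²) = 781.928.
The smallest integer n is 782.

782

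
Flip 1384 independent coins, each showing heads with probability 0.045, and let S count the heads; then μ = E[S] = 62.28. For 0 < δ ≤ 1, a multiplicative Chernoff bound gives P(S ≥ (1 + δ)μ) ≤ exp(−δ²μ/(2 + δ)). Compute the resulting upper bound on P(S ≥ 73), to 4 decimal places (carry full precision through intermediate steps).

Write 73 = (1 + δ)μ, so δ = 73/62.28 − 1 = 0.1721259…
Then the exponent is δ²μ/(2 + δ) = (73 − μ)² / (μ·(2 + δ)) = 0.849486.
Bound = exp(−0.849486) = 0.42763.

0.4276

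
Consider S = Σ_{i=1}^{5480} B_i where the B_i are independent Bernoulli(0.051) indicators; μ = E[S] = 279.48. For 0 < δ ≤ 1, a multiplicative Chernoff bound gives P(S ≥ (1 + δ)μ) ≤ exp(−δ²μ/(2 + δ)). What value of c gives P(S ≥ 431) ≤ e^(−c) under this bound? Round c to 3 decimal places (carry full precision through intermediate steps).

32.314

Write 431 = (1 + δ)μ, so δ = 431/279.48 − 1 = 0.5421497…
Then the exponent is δ²μ/(2 + δ) = (431 − μ)² / (μ·(2 + δ)) = 32.313802.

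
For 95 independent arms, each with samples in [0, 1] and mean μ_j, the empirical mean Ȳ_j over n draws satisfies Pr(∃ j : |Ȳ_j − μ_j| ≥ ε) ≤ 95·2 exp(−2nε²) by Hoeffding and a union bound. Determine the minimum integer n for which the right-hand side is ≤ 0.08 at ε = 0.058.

Need 2·95·exp(−2nε²) ≤ 0.08, i.e. exp(−2nε²) ≤ 0.08/190.
So 2nε² ≥ ln(190/0.08) = 7.772753.
Hence n ≥ 7.772753/(2·0.058²) = 1155.284.
The smallest integer n is 1156.

1156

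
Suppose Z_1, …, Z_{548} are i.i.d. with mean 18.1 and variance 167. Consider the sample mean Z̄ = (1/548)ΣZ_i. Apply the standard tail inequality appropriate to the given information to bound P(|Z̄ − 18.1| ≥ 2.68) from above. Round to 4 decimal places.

With mean and variance of each term known, Chebyshev's inequality bounds the deviation of the sum (or sample mean).
Var(Z̄) = Var(Z_i)/n = 167/548 = 0.30474.
Chebyshev: P(|Z̄ − 18.1| ≥ 2.68) ≤ Var(Z̄)/(2.68)² = 167/(548·2.68²) = 0.0424.

0.0424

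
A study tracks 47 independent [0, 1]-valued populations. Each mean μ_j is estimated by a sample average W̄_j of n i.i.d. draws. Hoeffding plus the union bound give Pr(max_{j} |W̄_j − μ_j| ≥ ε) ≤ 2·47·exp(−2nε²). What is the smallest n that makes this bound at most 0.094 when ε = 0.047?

1564

Need 2·47·exp(−2nε²) ≤ 0.094, i.e. exp(−2nε²) ≤ 0.094/94.
So 2nε² ≥ ln(94/0.094) = 6.907755.
Hence n ≥ 6.907755/(2·0.047²) = 1563.548.
The smallest integer n is 1564.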